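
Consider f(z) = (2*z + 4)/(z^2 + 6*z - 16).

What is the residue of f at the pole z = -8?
Write f(z) = P(z)/Q(z) with P(z) = 2*z + 4 and Q(z) = z^2 + 6*z - 16.
The denominator factors as Q(z) = (z - 2)*(z + 8), so z = -8 is a simple zero of Q and P is analytic there; z = -8 is therefore a simple pole and
  Res(f, z₀) = P(z₀)/Q'(z₀).

Q'(z) = 2*z + 6, so Q'(-8) = -10.
P(-8) = -12.

Res(f, -8) = (-12)/(-10) = 6/5

Final answer: 6/5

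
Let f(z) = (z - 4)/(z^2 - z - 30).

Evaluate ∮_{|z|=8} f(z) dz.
2*I*pi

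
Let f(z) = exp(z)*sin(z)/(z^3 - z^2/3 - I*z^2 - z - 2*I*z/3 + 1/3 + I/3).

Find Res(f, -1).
(-3/10 + 3*I/20)*exp(-1)*sin(1)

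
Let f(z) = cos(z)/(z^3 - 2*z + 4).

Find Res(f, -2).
Write f(z) = P(z)/Q(z) with P(z) = cos(z) and Q(z) = z^3 - 2*z + 4.
The denominator factors as Q(z) = (z - 1 + I)*(z + 2)*(z - 1 - I), so z = -2 is a simple zero of Q and P is analytic there; z = -2 is therefore a simple pole and
  Res(f, z₀) = P(z₀)/Q'(z₀).

Q'(z) = 3*z^2 - 2, so Q'(-2) = 10.
P(-2) = cos(2).

Res(f, -2) = (cos(2))/(10) = cos(2)/10

Final answer: cos(2)/10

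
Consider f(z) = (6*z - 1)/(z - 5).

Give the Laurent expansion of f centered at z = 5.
Put w = z - (5), i.e. z = w + 5. The denominator is w, so it suffices to rewrite the numerator in powers of w.

P(z) = 6*z - 1
P(w + 5) = 29 + 6*w

Dividing each term by w:
  f = 29/w + 6

Substituting back w = z - 5:
  f(z) = 29/(z - 5) + 6

The series is finite because the numerator is a polynomial; the negative powers form the principal part, and the coefficient of 1/(z - 5) gives Res(f, 5) = 29.

Final answer: 29/(z - 5) + 6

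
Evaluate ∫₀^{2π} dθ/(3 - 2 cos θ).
2*sqrt(5)*pi/5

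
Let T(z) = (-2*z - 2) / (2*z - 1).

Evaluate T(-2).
Substitute z = -2:
  numerator:   -2*(-2) - 2 = 2
  denominator: 2*(-2) - 1 = -5
T(-2) = (2)/(-5) = -2/5

Final answer: -2/5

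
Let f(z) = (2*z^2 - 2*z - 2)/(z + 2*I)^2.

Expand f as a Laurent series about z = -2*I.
(-10 + 4*I)/(z + 2*I)^2 + (-2 - 8*I)/(z + 2*I) + 2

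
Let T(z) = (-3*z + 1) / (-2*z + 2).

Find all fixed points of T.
T(z) = z means -3*z + 1 = z*(-2*z + 2), i.e.
  -2*z^2 + 5*z - 1 = 0.
Discriminant: (5)^2 - 4*(-2)*(-1) = 17, so the roots are real.
  z = (-5 ± sqrt(17))/(2*(-2))
Fixed points: {5/4 - sqrt(17)/4, sqrt(17)/4 + 5/4}

Final answer: {5/4 - sqrt(17)/4, sqrt(17)/4 + 5/4}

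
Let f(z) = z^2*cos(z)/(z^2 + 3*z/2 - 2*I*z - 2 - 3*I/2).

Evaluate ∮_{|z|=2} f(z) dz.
By the residue theorem, ∮_C f(z) dz = 2πi · (sum of the residues of f at the poles inside |z| = 2).

The denominator factors as (z + 2 - I)*(z - 1/2 - I), so the singularities of f are simple poles at z = -2 + I, z = 1/2 + I.
  |-2 + I|² = 5 > 4 = 2², so this pole is outside the contour.
  |1/2 + I|² = 5/4 < 4 = 2², so this pole is inside the contour.

With P(z) = z^2*cos(z) and Q(z) = z^2 + 3*z/2 - 2*I*z - 2 - 3*I/2, each pole is simple, so Res(f, z₀) = P(z₀)/Q'(z₀) with Q'(z) = 2*z + 3/2 - 2*I.
  Res(f, 1/2 + I) = P(1/2 + I)/Q'(1/2 + I) = ((-3/4 + I)*cos(1/2 + I))/(5/2) = (-3/10 + 2*I/5)*cos(1/2 + I)

∮_C f(z) dz = 2πi · ((-3/10 + 2*I/5)*cos(1/2 + I)) = pi*(-4/5 - 3*I/5)*cos(1/2 + I)

Final answer: pi*(-4/5 - 3*I/5)*cos(1/2 + I)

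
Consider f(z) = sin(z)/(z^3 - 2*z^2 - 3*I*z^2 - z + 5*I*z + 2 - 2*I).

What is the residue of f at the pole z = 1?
Write f(z) = P(z)/Q(z) with P(z) = sin(z) and Q(z) = z^3 - 2*z^2 - 3*I*z^2 - z + 5*I*z + 2 - 2*I.
The denominator factors as Q(z) = (z - 1)*(z - 2*I)*(z - 1 - I), so z = 1 is a simple zero of Q and P is analytic there; z = 1 is therefore a simple pole and
  Res(f, z₀) = P(z₀)/Q'(z₀).

Q'(z) = 3*z^2 - 4*z - 6*I*z - 1 + 5*I, so Q'(1) = -2 - I.
P(1) = sin(1).

Res(f, 1) = (sin(1))/(-2 - I) = (-2/5 + I/5)*sin(1)

Final answer: (-2/5 + I/5)*sin(1)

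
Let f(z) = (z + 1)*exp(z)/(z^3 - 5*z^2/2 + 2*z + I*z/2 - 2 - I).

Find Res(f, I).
Write f(z) = P(z)/Q(z) with P(z) = (z + 1)*exp(z) and Q(z) = z^3 - 5*z^2/2 + 2*z + I*z/2 - 2 - I.
The denominator factors as Q(z) = (z - 2)*(z - I)*(z - 1/2 + I), so z = I is a simple zero of Q and P is analytic there; z = I is therefore a simple pole and
  Res(f, z₀) = P(z₀)/Q'(z₀).

Q'(z) = 3*z^2 - 5*z + 2 + I/2, so Q'(I) = -1 - 9*I/2.
P(I) = (1 + I)*exp(I).

Res(f, I) = ((1 + I)*exp(I))/(-1 - 9*I/2) = (-22/85 + 14*I/85)*exp(I)

Final answer: (-22/85 + 14*I/85)*exp(I)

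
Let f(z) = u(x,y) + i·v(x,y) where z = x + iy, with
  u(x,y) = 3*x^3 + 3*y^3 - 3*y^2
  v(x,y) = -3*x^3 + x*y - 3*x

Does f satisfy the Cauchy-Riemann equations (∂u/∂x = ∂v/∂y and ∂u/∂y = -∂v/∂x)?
∂u/∂x = 9*x^2
∂v/∂y = x
∂u/∂y = 9*y^2 - 6*y
∂v/∂x = -9*x^2 + y - 3
∂u/∂x ≠ ∂v/∂y and ∂u/∂y ≠ -∂v/∂x; the Cauchy-Riemann equations are not satisfied, so f is not analytic.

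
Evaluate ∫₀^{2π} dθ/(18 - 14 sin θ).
sqrt(2)*pi/8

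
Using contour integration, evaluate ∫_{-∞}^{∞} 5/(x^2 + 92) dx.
5*sqrt(23)*pi/46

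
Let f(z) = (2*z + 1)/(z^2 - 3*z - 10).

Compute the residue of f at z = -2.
Write f(z) = P(z)/Q(z) with P(z) = 2*z + 1 and Q(z) = z^2 - 3*z - 10.
The denominator factors as Q(z) = (z + 2)*(z - 5), so z = -2 is a simple zero of Q and P is analytic there; z = -2 is therefore a simple pole and
  Res(f, z₀) = P(z₀)/Q'(z₀).

Q'(z) = 2*z - 3, so Q'(-2) = -7.
P(-2) = -3.

Res(f, -2) = (-3)/(-7) = 3/7

Final answer: 3/7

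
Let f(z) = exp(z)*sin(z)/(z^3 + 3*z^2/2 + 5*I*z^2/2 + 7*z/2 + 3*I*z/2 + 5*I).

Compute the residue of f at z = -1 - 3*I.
Write f(z) = P(z)/Q(z) with P(z) = exp(z)*sin(z) and Q(z) = z^3 + 3*z^2/2 + 5*I*z^2/2 + 7*z/2 + 3*I*z/2 + 5*I.
The denominator factors as Q(z) = (z + 1 + 3*I)*(z + 1/2 - 3*I/2)*(z + I), so z = -1 - 3*I is a simple zero of Q and P is analytic there; z = -1 - 3*I is therefore a simple pole and
  Res(f, z₀) = P(z₀)/Q'(z₀).

Q'(z) = 3*z^2 + 3*z + 5*I*z + 7/2 + 3*I/2, so Q'(-1 - 3*I) = -17/2 + 11*I/2.
P(-1 - 3*I) = -exp(-1 - 3*I)*sin(1 + 3*I).

Res(f, -1 - 3*I) = (-exp(-1 - 3*I)*sin(1 + 3*I))/(-17/2 + 11*I/2) = (17/205 + 11*I/205)*exp(-1 - 3*I)*sin(1 + 3*I)

Final answer: (17/205 + 11*I/205)*exp(-1 - 3*I)*sin(1 + 3*I)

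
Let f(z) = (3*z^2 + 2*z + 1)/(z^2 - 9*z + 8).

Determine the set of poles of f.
The singularities of f are the zeros of the denominator. Factoring,
  z^2 - 9*z + 8 = (z - 8)*(z - 1)
so the candidates are z = 8, z = 1.

Check the numerator P(z) = 3*z^2 + 2*z + 1 at each one:
  P(8) = 209 ≠ 0, so z = 8 is a (simple) pole.
  P(1) = 6 ≠ 0, so z = 1 is a (simple) pole.

Poles of f: {1, 8}

Final answer: {1, 8}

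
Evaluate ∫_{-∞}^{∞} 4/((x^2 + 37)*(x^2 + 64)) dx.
Let f(z) = 4/((z^2 + 37)*(z^2 + 64)). The denominator has no real zeros and deg Q - deg P = 4 ≥ 2, so the integral of f over the upper semicircle |z| = R tends to 0 as R → ∞. Closing the contour in the upper half-plane,
  ∫_{-∞}^{∞} f(x) dx = 2πi · Σ Res(f, z_k)  over the poles with Im z_k > 0.

Zeros of the denominator: z^2 + 64 = 0 gives z = ±8*I; z^2 + 37 = 0 gives z = ±sqrt(37)*I.
Upper half-plane: z = 8*I, z = sqrt(37)*I (simple).

Each pole is a simple zero of Q(z) = z^4 + 101*z^2 + 2368, so Res(f, z₀) = P(z₀)/Q'(z₀) with P(z) = 4, Q'(z) = 4*z^3 + 202*z:
  Res(f, 8*I) = (4)/(-432*I) = I/108
  Res(f, sqrt(37)*I) = (4)/(54*sqrt(37)*I) = -2*sqrt(37)*I/999

Sum of residues: I*(37 - 8*sqrt(37))/3996
∫_{-∞}^{∞} f(x) dx = 2πi · (I*(37 - 8*sqrt(37))/3996) = pi*(-37 + 8*sqrt(37))/1998

Final answer: pi*(-37 + 8*sqrt(37))/1998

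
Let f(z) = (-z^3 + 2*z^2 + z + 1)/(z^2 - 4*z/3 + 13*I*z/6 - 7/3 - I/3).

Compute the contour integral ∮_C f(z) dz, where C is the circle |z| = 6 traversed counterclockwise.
pi*(-20/9 + 17*I/2)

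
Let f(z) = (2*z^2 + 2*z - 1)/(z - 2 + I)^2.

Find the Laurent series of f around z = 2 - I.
Put w = z - (2 - I), i.e. z = w + 2 - I. The denominator is w^2, so it suffices to rewrite the numerator in powers of w.

P(z) = 2*z^2 + 2*z - 1
P(w + 2 - I) = 9 - 10*I + (10 - 4*I)*w + 2*w^2

Dividing each term by w^2:
  f = (9 - 10*I)/w^2 + (10 - 4*I)/w + 2

Substituting back w = z - 2 + I:
  f(z) = (9 - 10*I)/(z - 2 + I)^2 + (10 - 4*I)/(z - 2 + I) + 2

The series is finite because the numerator is a polynomial; the negative powers form the principal part, and the coefficient of 1/(z - 2 + I) gives Res(f, 2 - I) = 10 - 4*I.

Final answer: (9 - 10*I)/(z - 2 + I)^2 + (10 - 4*I)/(z - 2 + I) + 2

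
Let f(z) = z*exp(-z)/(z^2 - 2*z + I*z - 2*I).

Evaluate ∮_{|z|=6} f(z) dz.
By the residue theorem, ∮_C f(z) dz = 2πi · (sum of the residues of f at the poles inside |z| = 6).

The denominator factors as (z - 2)*(z + I), so the singularities of f are simple poles at z = 2, z = -I.
  |2|² = 4 < 36 = 6², so this pole is inside the contour.
  |-I|² = 1 < 36 = 6², so this pole is inside the contour.

With P(z) = z*exp(-z) and Q(z) = z^2 - 2*z + I*z - 2*I, each pole is simple, so Res(f, z₀) = P(z₀)/Q'(z₀) with Q'(z) = 2*z - 2 + I.
  Res(f, 2) = P(2)/Q'(2) = (2*exp(-2))/(2 + I) = (4/5 - 2*I/5)*exp(-2)
  Res(f, -I) = P(-I)/Q'(-I) = (-I*exp(I))/(-2 - I) = (1/5 + 2*I/5)*exp(I)

Sum of residues inside C: (4/5 - 2*I/5)*exp(-2) + (1/5 + 2*I/5)*exp(I)
∮_C f(z) dz = 2πi · ((4/5 - 2*I/5)*exp(-2) + (1/5 + 2*I/5)*exp(I)) = pi*(-4/5 + 2*I/5)*exp(I) + pi*(4/5 + 8*I/5)*exp(-2)

Final answer: pi*(-4/5 + 2*I/5)*exp(I) + pi*(4/5 + 8*I/5)*exp(-2)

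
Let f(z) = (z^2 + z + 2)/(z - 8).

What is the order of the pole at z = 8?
1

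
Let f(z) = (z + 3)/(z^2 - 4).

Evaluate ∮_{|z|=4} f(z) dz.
By the residue theorem, ∮_C f(z) dz = 2πi · (sum of the residues of f at the poles inside |z| = 4).

The denominator factors as (z - 2)*(z + 2), so the singularities of f are simple poles at z = 2, z = -2.
  |2|² = 4 < 16 = 4², so this pole is inside the contour.
  |-2|² = 4 < 16 = 4², so this pole is inside the contour.

With P(z) = z + 3 and Q(z) = z^2 - 4, each pole is simple, so Res(f, z₀) = P(z₀)/Q'(z₀) with Q'(z) = 2*z.
  Res(f, 2) = P(2)/Q'(2) = (5)/(4) = 5/4
  Res(f, -2) = P(-2)/Q'(-2) = (1)/(-4) = -1/4

Sum of residues inside C: 1
∮_C f(z) dz = 2πi · (1) = 2*I*pi

Final answer: 2*I*pi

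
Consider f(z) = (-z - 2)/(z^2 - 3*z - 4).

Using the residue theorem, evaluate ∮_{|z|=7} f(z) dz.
By the residue theorem, ∮_C f(z) dz = 2πi · (sum of the residues of f at the poles inside |z| = 7).

The denominator factors as (z - 4)*(z + 1), so the singularities of f are simple poles at z = 4, z = -1.
  |4|² = 16 < 49 = 7², so this pole is inside the contour.
  |-1|² = 1 < 49 = 7², so this pole is inside the contour.

With P(z) = -z - 2 and Q(z) = z^2 - 3*z - 4, each pole is simple, so Res(f, z₀) = P(z₀)/Q'(z₀) with Q'(z) = 2*z - 3.
  Res(f, 4) = P(4)/Q'(4) = (-6)/(5) = -6/5
  Res(f, -1) = P(-1)/Q'(-1) = (-1)/(-5) = 1/5

Sum of residues inside C: -1
∮_C f(z) dz = 2πi · (-1) = -2*I*pi

Final answer: -2*I*pi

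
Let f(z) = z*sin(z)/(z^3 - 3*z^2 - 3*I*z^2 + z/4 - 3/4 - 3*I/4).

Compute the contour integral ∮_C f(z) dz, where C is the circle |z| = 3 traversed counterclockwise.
pi*(288/5185 + 4*I/5185)*sinh(1/2)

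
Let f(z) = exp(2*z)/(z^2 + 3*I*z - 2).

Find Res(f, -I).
Write f(z) = P(z)/Q(z) with P(z) = exp(2*z) and Q(z) = z^2 + 3*I*z - 2.
The denominator factors as Q(z) = (z + 2*I)*(z + I), so z = -I is a simple zero of Q and P is analytic there; z = -I is therefore a simple pole and
  Res(f, z₀) = P(z₀)/Q'(z₀).

Q'(z) = 2*z + 3*I, so Q'(-I) = I.
P(-I) = exp(-2*I).

Res(f, -I) = (exp(-2*I))/(I) = -I*exp(-2*I)

Final answer: -I*exp(-2*I)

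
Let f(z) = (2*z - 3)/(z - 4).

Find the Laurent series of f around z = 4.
Put w = z - (4), i.e. z = w + 4. The denominator is w, so it suffices to rewrite the numerator in powers of w.

P(z) = 2*z - 3
P(w + 4) = 5 + 2*w

Dividing each term by w:
  f = 5/w + 2

Substituting back w = z - 4:
  f(z) = 5/(z - 4) + 2

The series is finite because the numerator is a polynomial; the negative powers form the principal part, and the coefficient of 1/(z - 4) gives Res(f, 4) = 5.

Final answer: 5/(z - 4) + 2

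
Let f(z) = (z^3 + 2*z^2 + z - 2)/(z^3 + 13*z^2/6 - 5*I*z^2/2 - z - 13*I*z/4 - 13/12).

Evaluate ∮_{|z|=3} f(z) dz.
pi*(-5 - I/3)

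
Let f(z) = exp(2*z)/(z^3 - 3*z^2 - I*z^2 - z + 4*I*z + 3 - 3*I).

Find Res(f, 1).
Write f(z) = P(z)/Q(z) with P(z) = exp(2*z) and Q(z) = z^3 - 3*z^2 - I*z^2 - z + 4*I*z + 3 - 3*I.
The denominator factors as Q(z) = (z + 1 - I)*(z - 3)*(z - 1), so z = 1 is a simple zero of Q and P is analytic there; z = 1 is therefore a simple pole and
  Res(f, z₀) = P(z₀)/Q'(z₀).

Q'(z) = 3*z^2 - 6*z - 2*I*z - 1 + 4*I, so Q'(1) = -4 + 2*I.
P(1) = exp(2).

Res(f, 1) = (exp(2))/(-4 + 2*I) = (-1/5 - I/10)*exp(2)

Final answer: (-1/5 - I/10)*exp(2)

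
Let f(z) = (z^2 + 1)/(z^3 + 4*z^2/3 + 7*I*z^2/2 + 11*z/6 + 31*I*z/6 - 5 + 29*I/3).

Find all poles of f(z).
{-1 + 3*I/2, -1/3 - 3*I, -2*I}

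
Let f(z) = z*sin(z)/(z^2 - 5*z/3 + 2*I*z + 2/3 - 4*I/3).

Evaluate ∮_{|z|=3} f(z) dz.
By the residue theorem, ∮_C f(z) dz = 2πi · (sum of the residues of f at the poles inside |z| = 3).

The denominator factors as (z - 2/3)*(z - 1 + 2*I), so the singularities of f are simple poles at z = 2/3, z = 1 - 2*I.
  |2/3|² = 4/9 < 9 = 3², so this pole is inside the contour.
  |1 - 2*I|² = 5 < 9 = 3², so this pole is inside the contour.

With P(z) = z*sin(z) and Q(z) = z^2 - 5*z/3 + 2*I*z + 2/3 - 4*I/3, each pole is simple, so Res(f, z₀) = P(z₀)/Q'(z₀) with Q'(z) = 2*z - 5/3 + 2*I.
  Res(f, 2/3) = P(2/3)/Q'(2/3) = (2*sin(2/3)/3)/(-1/3 + 2*I) = (-2/37 - 12*I/37)*sin(2/3)
  Res(f, 1 - 2*I) = P(1 - 2*I)/Q'(1 - 2*I) = ((1 - 2*I)*sin(1 - 2*I))/(1/3 - 2*I) = (39/37 + 12*I/37)*sin(1 - 2*I)

Sum of residues inside C: (39/37 + 12*I/37)*sin(1 - 2*I) + (-2/37 - 12*I/37)*sin(2/3)
∮_C f(z) dz = 2πi · ((39/37 + 12*I/37)*sin(1 - 2*I) + (-2/37 - 12*I/37)*sin(2/3)) = pi*(24/37 - 4*I/37)*sin(2/3) + pi*(-24/37 + 78*I/37)*sin(1 - 2*I)

Final answer: pi*(24/37 - 4*I/37)*sin(2/3) + pi*(-24/37 + 78*I/37)*sin(1 - 2*I)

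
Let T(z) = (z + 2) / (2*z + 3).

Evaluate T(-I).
8/13 + I/13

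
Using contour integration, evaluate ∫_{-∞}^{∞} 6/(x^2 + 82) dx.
Let f(z) = 6/(z^2 + 82). The denominator has no real zeros and deg Q - deg P = 2 ≥ 2, so the integral of f over the upper semicircle |z| = R tends to 0 as R → ∞. Closing the contour in the upper half-plane,
  ∫_{-∞}^{∞} f(x) dx = 2πi · Σ Res(f, z_k)  over the poles with Im z_k > 0.

Zeros of the denominator: z^2 + 82 = 0 gives z = ±sqrt(82)*I.
Upper half-plane: z = sqrt(82)*I (simple).

Each pole is a simple zero of Q(z) = z^2 + 82, so Res(f, z₀) = P(z₀)/Q'(z₀) with P(z) = 6, Q'(z) = 2*z:
  Res(f, sqrt(82)*I) = (6)/(2*sqrt(82)*I) = -3*sqrt(82)*I/82

∫_{-∞}^{∞} f(x) dx = 2πi · (-3*sqrt(82)*I/82) = 3*sqrt(82)*pi/41

Final answer: 3*sqrt(82)*pi/41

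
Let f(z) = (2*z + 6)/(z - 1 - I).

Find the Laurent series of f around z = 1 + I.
Put w = z - (1 + I), i.e. z = w + 1 + I. The denominator is w, so it suffices to rewrite the numerator in powers of w.

P(z) = 2*z + 6
P(w + 1 + I) = 8 + 2*I + 2*w

Dividing each term by w:
  f = (8 + 2*I)/w + 2

Substituting back w = z - 1 - I:
  f(z) = (8 + 2*I)/(z - 1 - I) + 2

The series is finite because the numerator is a polynomial; the negative powers form the principal part, and the coefficient of 1/(z - 1 - I) gives Res(f, 1 + I) = 8 + 2*I.

Final answer: (8 + 2*I)/(z - 1 - I) + 2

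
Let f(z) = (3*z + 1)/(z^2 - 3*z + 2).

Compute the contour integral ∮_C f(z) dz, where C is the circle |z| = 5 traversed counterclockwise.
By the residue theorem, ∮_C f(z) dz = 2πi · (sum of the residues of f at the poles inside |z| = 5).

The denominator factors as (z - 1)*(z - 2), so the singularities of f are simple poles at z = 1, z = 2.
  |1|² = 1 < 25 = 5², so this pole is inside the contour.
  |2|² = 4 < 25 = 5², so this pole is inside the contour.

With P(z) = 3*z + 1 and Q(z) = z^2 - 3*z + 2, each pole is simple, so Res(f, z₀) = P(z₀)/Q'(z₀) with Q'(z) = 2*z - 3.
  Res(f, 1) = P(1)/Q'(1) = (4)/(-1) = -4
  Res(f, 2) = P(2)/Q'(2) = (7)/(1) = 7

Sum of residues inside C: 3
∮_C f(z) dz = 2πi · (3) = 6*I*pi

Final answer: 6*I*pi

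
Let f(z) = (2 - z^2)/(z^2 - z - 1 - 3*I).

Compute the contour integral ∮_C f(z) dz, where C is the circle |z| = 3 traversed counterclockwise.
-2*I*pi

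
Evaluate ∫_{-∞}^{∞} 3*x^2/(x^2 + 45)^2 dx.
Let f(z) = 3*z^2/(z^2 + 45)^2. The denominator has no real zeros and deg Q - deg P = 2 ≥ 2, so the integral of f over the upper semicircle |z| = R tends to 0 as R → ∞. Closing the contour in the upper half-plane,
  ∫_{-∞}^{∞} f(x) dx = 2πi · Σ Res(f, z_k)  over the poles with Im z_k > 0.

Zeros of the denominator: z^2 + 45 = 0 gives z = ±3*sqrt(5)*I.
Upper half-plane: z = 3*sqrt(5)*I (a pole of order 2).

Write f(z) = g(z)/(z - 3*sqrt(5)*I)^2 with g(z) = 3*z^2/(z + 3*sqrt(5)*I)^2. For a double pole, Res(f, z₀) = g'(z₀):
  g'(z) = 18*sqrt(5)*I*z/(z + 3*sqrt(5)*I)^3
  Res(f, 3*sqrt(5)*I) = g'(3*sqrt(5)*I) = -sqrt(5)*I/20

∫_{-∞}^{∞} f(x) dx = 2πi · (-sqrt(5)*I/20) = sqrt(5)*pi/10

Final answer: sqrt(5)*pi/10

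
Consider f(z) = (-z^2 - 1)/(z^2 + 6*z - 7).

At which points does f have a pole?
The singularities of f are the zeros of the denominator. Factoring,
  z^2 + 6*z - 7 = (z - 1)*(z + 7)
so the candidates are z = 1, z = -7.

Check the numerator P(z) = -z^2 - 1 at each one:
  P(1) = -2 ≠ 0, so z = 1 is a (simple) pole.
  P(-7) = -50 ≠ 0, so z = -7 is a (simple) pole.

Poles of f: {-7, 1}

Final answer: {-7, 1}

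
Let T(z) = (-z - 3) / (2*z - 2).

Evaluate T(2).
Substitute z = 2:
  numerator:   -(2) - 3 = -5
  denominator: 2*(2) - 2 = 2
T(2) = (-5)/(2) = -5/2

Final answer: -5/2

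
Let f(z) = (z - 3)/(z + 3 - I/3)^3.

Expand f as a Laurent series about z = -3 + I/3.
(-6 + I/3)/(z + 3 - I/3)^3 + 1/(z + 3 - I/3)^2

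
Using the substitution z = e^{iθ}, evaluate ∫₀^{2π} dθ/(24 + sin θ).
2*sqrt(23)*pi/115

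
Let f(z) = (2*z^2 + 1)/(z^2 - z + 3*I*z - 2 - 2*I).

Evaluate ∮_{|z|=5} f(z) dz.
By the residue theorem, ∮_C f(z) dz = 2πi · (sum of the residues of f at the poles inside |z| = 5).

The denominator factors as (z - 1 + I)*(z + 2*I), so the singularities of f are simple poles at z = 1 - I, z = -2*I.
  |1 - I|² = 2 < 25 = 5², so this pole is inside the contour.
  |-2*I|² = 4 < 25 = 5², so this pole is inside the contour.

With P(z) = 2*z^2 + 1 and Q(z) = z^2 - z + 3*I*z - 2 - 2*I, each pole is simple, so Res(f, z₀) = P(z₀)/Q'(z₀) with Q'(z) = 2*z - 1 + 3*I.
  Res(f, 1 - I) = P(1 - I)/Q'(1 - I) = (1 - 4*I)/(1 + I) = -3/2 - 5*I/2
  Res(f, -2*I) = P(-2*I)/Q'(-2*I) = (-7)/(-1 - I) = 7/2 - 7*I/2

Sum of residues inside C: 2 - 6*I
∮_C f(z) dz = 2πi · (2 - 6*I) = pi*(12 + 4*I)

Final answer: pi*(12 + 4*I)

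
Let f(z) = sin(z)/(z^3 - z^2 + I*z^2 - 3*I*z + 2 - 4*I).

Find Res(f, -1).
Write f(z) = P(z)/Q(z) with P(z) = sin(z) and Q(z) = z^3 - z^2 + I*z^2 - 3*I*z + 2 - 4*I.
The denominator factors as Q(z) = (z + 1)*(z + 2*I)*(z - 2 - I), so z = -1 is a simple zero of Q and P is analytic there; z = -1 is therefore a simple pole and
  Res(f, z₀) = P(z₀)/Q'(z₀).

Q'(z) = 3*z^2 - 2*z + 2*I*z - 3*I, so Q'(-1) = 5 - 5*I.
P(-1) = -sin(1).

Res(f, -1) = (-sin(1))/(5 - 5*I) = (-1/10 - I/10)*sin(1)

Final answer: (-1/10 - I/10)*sin(1)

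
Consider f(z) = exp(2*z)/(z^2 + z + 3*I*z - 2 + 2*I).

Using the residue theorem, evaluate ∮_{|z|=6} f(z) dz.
pi*(-1 + I)*exp(-4*I) + pi*(1 - I)*exp(-2 - 2*I)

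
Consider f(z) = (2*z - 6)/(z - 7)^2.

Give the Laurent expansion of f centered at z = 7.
Put w = z - (7), i.e. z = w + 7. The denominator is w^2, so it suffices to rewrite the numerator in powers of w.

P(z) = 2*z - 6
P(w + 7) = 8 + 2*w

Dividing each term by w^2:
  f = 8/w^2 + 2/w

Substituting back w = z - 7:
  f(z) = 8/(z - 7)^2 + 2/(z - 7)

The series is finite because the numerator is a polynomial; the negative powers form the principal part, and the coefficient of 1/(z - 7) gives Res(f, 7) = 2.

Final answer: 8/(z - 7)^2 + 2/(z - 7)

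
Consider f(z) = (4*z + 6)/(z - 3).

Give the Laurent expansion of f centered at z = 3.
Put w = z - (3), i.e. z = w + 3. The denominator is w, so it suffices to rewrite the numerator in powers of w.

P(z) = 4*z + 6
P(w + 3) = 18 + 4*w

Dividing each term by w:
  f = 18/w + 4

Substituting back w = z - 3:
  f(z) = 18/(z - 3) + 4

The series is finite because the numerator is a polynomial; the negative powers form the principal part, and the coefficient of 1/(z - 3) gives Res(f, 3) = 18.

Final answer: 18/(z - 3) + 4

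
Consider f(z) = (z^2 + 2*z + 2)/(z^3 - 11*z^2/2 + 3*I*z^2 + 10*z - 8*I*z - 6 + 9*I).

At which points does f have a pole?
The singularities of f are the zeros of the denominator. Factoring,
  z^3 - 11*z^2/2 + 3*I*z^2 + 10*z - 8*I*z - 6 + 9*I = (z - 3/2 - I)*(z - 3 + 3*I)*(z - 1 + I)
so the candidates are z = 3/2 + I, z = 3 - 3*I, z = 1 - I.

Check the numerator P(z) = z^2 + 2*z + 2 at each one:
  P(3/2 + I) = 25/4 + 5*I ≠ 0, so z = 3/2 + I is a (simple) pole.
  P(3 - 3*I) = 8 - 24*I ≠ 0, so z = 3 - 3*I is a (simple) pole.
  P(1 - I) = 4 - 4*I ≠ 0, so z = 1 - I is a (simple) pole.

Poles of f: {1 - I, 3/2 + I, 3 - 3*I}

Final answer: {1 - I, 3/2 + I, 3 - 3*I}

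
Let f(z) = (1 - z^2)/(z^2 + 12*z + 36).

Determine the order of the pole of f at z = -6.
Factor the denominator:
  z^2 + 12*z + 36 = (z + 6)^2

The numerator P(z) = 1 - z^2 has P(-6) = -35 ≠ 0, so no factor of (z + 6) cancels.
Near z = -6 we can therefore write f(z) = g(z)/(z + 6)^2 with g analytic at -6 and g(-6) ≠ 0 (g is just the numerator).

Hence z = -6 is a pole of order 2.

Final answer: 2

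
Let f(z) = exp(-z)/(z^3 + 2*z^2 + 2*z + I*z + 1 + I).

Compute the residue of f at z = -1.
Write f(z) = P(z)/Q(z) with P(z) = exp(-z) and Q(z) = z^3 + 2*z^2 + 2*z + I*z + 1 + I.
The denominator factors as Q(z) = (z + I)*(z + 1 - I)*(z + 1), so z = -1 is a simple zero of Q and P is analytic there; z = -1 is therefore a simple pole and
  Res(f, z₀) = P(z₀)/Q'(z₀).

Q'(z) = 3*z^2 + 4*z + 2 + I, so Q'(-1) = 1 + I.
P(-1) = exp(1).

Res(f, -1) = (exp(1))/(1 + I) = exp(1)*(1/2 - I/2)

Final answer: exp(1)*(1/2 - I/2)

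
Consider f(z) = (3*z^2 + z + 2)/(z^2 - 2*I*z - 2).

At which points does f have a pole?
The singularities of f are the zeros of the denominator. Factoring,
  z^2 - 2*I*z - 2 = (z + 1 - I)*(z - 1 - I)
so the candidates are z = -1 + I, z = 1 + I.

Check the numerator P(z) = 3*z^2 + z + 2 at each one:
  P(-1 + I) = 1 - 5*I ≠ 0, so z = -1 + I is a (simple) pole.
  P(1 + I) = 3 + 7*I ≠ 0, so z = 1 + I is a (simple) pole.

Poles of f: {-1 + I, 1 + I}

Final answer: {-1 + I, 1 + I}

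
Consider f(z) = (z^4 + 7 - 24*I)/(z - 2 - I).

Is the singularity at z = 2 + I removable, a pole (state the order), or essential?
The numerator vanishes at z = 2 + I ((2 + I)^4 = -7 + 24*I), so it is divisible by z - 2 - I:
  z^4 + 7 - 24*I = (z - 2 - I)*(z^3 + 2*z^2 + I*z^2 + 3*z + 4*I*z + 2 + 11*I)
Hence for z ≠ 2 + I, f(z) = z^3 + 2*z^2 + I*z^2 + 3*z + 4*I*z + 2 + 11*I, a polynomial, and lim_{z→2 + I} f(z) = 8 + 44*I is finite.
So the singularity is removable.

Final answer: removable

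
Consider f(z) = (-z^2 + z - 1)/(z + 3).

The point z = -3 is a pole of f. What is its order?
Factor the denominator:
  z + 3 = (z + 3)

The numerator P(z) = -z^2 + z - 1 has P(-3) = -13 ≠ 0, so no factor of (z + 3) cancels.
Near z = -3 we can therefore write f(z) = g(z)/(z + 3) with g analytic at -3 and g(-3) ≠ 0 (g is just the numerator).

Hence z = -3 is a pole of order 1.

Final answer: 1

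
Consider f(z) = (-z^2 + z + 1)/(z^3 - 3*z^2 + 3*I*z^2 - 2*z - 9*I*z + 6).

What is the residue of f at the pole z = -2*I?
Write f(z) = P(z)/Q(z) with P(z) = -z^2 + z + 1 and Q(z) = z^3 - 3*z^2 + 3*I*z^2 - 2*z - 9*I*z + 6.
The denominator factors as Q(z) = (z - 3)*(z + 2*I)*(z + I), so z = -2*I is a simple zero of Q and P is analytic there; z = -2*I is therefore a simple pole and
  Res(f, z₀) = P(z₀)/Q'(z₀).

Q'(z) = 3*z^2 - 6*z + 6*I*z - 2 - 9*I, so Q'(-2*I) = -2 + 3*I.
P(-2*I) = 5 - 2*I.

Res(f, -2*I) = (5 - 2*I)/(-2 + 3*I) = -16/13 - 11*I/13

Final answer: -16/13 - 11*I/13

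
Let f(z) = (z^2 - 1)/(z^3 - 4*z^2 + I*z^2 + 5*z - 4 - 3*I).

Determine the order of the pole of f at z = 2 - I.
Factor the denominator:
  z^3 - 4*z^2 + I*z^2 + 5*z - 4 - 3*I = (z - 2 + I)^2*(z - I)

The numerator P(z) = z^2 - 1 has P(2 - I) = 2 - 4*I ≠ 0, so no factor of (z - 2 + I) cancels.
Near z = 2 - I we can therefore write f(z) = g(z)/(z - 2 + I)^2 with g analytic at 2 - I and g(2 - I) ≠ 0 (g is the numerator divided by the remaining denominator factors).

Hence z = 2 - I is a pole of order 2.

Final answer: 2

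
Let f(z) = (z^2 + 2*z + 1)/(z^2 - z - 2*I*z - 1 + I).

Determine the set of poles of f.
{I, 1 + I}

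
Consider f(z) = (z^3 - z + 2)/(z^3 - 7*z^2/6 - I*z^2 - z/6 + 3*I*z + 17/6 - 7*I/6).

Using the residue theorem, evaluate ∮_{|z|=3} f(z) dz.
By the residue theorem, ∮_C f(z) dz = 2πi · (sum of the residues of f at the poles inside |z| = 3).

The denominator factors as (z - 3/2 + I)*(z + 1 - I)*(z - 2/3 - I), so the singularities of f are simple poles at z = 3/2 - I, z = -1 + I, z = 2/3 + I.
  |3/2 - I|² = 13/4 < 9 = 3², so this pole is inside the contour.
  |-1 + I|² = 2 < 9 = 3², so this pole is inside the contour.
  |2/3 + I|² = 13/9 < 9 = 3², so this pole is inside the contour.

With P(z) = z^3 - z + 2 and Q(z) = z^3 - 7*z^2/6 - I*z^2 - z/6 + 3*I*z + 17/6 - 7*I/6, each pole is simple, so Res(f, z₀) = P(z₀)/Q'(z₀) with Q'(z) = 3*z^2 - 7*z/3 - 2*I*z - 1/6 + 3*I.
  Res(f, 3/2 - I) = P(3/2 - I)/Q'(3/2 - I) = (-5/8 - 19*I/4)/(-23/12 - 20*I/3) = 9465/13858 + 711*I/6929
  Res(f, -1 + I) = P(-1 + I)/Q'(-1 + I) = (5 + I)/(25/6 - 10*I/3) = 126/205 + 30*I/41
  Res(f, 2/3 + I) = P(2/3 + I)/Q'(2/3 + I) = (-10/27 - 2*I/3)/(-25/18 + 10*I/3) = -332/2535 + 28*I/169

Sum of residues inside C: 7/6 + I
∮_C f(z) dz = 2πi · (7/6 + I) = pi*(-2 + 7*I/3)

Final answer: pi*(-2 + 7*I/3)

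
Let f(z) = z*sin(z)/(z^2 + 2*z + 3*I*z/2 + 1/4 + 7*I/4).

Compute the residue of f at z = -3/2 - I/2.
Write f(z) = P(z)/Q(z) with P(z) = z*sin(z) and Q(z) = z^2 + 2*z + 3*I*z/2 + 1/4 + 7*I/4.
The denominator factors as Q(z) = (z + 3/2 + I/2)*(z + 1/2 + I), so z = -3/2 - I/2 is a simple zero of Q and P is analytic there; z = -3/2 - I/2 is therefore a simple pole and
  Res(f, z₀) = P(z₀)/Q'(z₀).

Q'(z) = 2*z + 2 + 3*I/2, so Q'(-3/2 - I/2) = -1 + I/2.
P(-3/2 - I/2) = (3/2 + I/2)*sin(3/2 + I/2).

Res(f, -3/2 - I/2) = ((3/2 + I/2)*sin(3/2 + I/2))/(-1 + I/2) = (-1 - I)*sin(3/2 + I/2)

Final answer: (-1 - I)*sin(3/2 + I/2)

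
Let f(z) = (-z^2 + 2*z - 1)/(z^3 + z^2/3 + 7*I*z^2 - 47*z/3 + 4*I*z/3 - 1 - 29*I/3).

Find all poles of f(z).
The singularities of f are the zeros of the denominator. Factoring,
  z^3 + z^2/3 + 7*I*z^2 - 47*z/3 + 4*I*z/3 - 1 - 29*I/3 = (z + 1 + 3*I)*(z + I)*(z - 2/3 + 3*I)
so the candidates are z = -1 - 3*I, z = -I, z = 2/3 - 3*I.

Check the numerator P(z) = -z^2 + 2*z - 1 at each one:
  P(-1 - 3*I) = 5 - 12*I ≠ 0, so z = -1 - 3*I is a (simple) pole.
  P(-I) = -2*I ≠ 0, so z = -I is a (simple) pole.
  P(2/3 - 3*I) = 80/9 - 2*I ≠ 0, so z = 2/3 - 3*I is a (simple) pole.

Poles of f: {-1 - 3*I, -I, 2/3 - 3*I}

Final answer: {-1 - 3*I, -I, 2/3 - 3*I}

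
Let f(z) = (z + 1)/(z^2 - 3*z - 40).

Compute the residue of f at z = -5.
Write f(z) = P(z)/Q(z) with P(z) = z + 1 and Q(z) = z^2 - 3*z - 40.
The denominator factors as Q(z) = (z + 5)*(z - 8), so z = -5 is a simple zero of Q and P is analytic there; z = -5 is therefore a simple pole and
  Res(f, z₀) = P(z₀)/Q'(z₀).

Q'(z) = 2*z - 3, so Q'(-5) = -13.
P(-5) = -4.

Res(f, -5) = (-4)/(-13) = 4/13

Final answer: 4/13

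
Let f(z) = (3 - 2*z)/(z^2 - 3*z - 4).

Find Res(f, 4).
Write f(z) = P(z)/Q(z) with P(z) = 3 - 2*z and Q(z) = z^2 - 3*z - 4.
The denominator factors as Q(z) = (z + 1)*(z - 4), so z = 4 is a simple zero of Q and P is analytic there; z = 4 is therefore a simple pole and
  Res(f, z₀) = P(z₀)/Q'(z₀).

Q'(z) = 2*z - 3, so Q'(4) = 5.
P(4) = -5.

Res(f, 4) = (-5)/(5) = -1

Final answer: -1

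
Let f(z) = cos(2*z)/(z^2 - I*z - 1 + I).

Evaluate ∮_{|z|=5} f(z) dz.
By the residue theorem, ∮_C f(z) dz = 2πi · (sum of the residues of f at the poles inside |z| = 5).

The denominator factors as (z - 1)*(z + 1 - I), so the singularities of f are simple poles at z = 1, z = -1 + I.
  |1|² = 1 < 25 = 5², so this pole is inside the contour.
  |-1 + I|² = 2 < 25 = 5², so this pole is inside the contour.

With P(z) = cos(2*z) and Q(z) = z^2 - I*z - 1 + I, each pole is simple, so Res(f, z₀) = P(z₀)/Q'(z₀) with Q'(z) = 2*z - I.
  Res(f, 1) = P(1)/Q'(1) = (cos(2))/(2 - I) = (2/5 + I/5)*cos(2)
  Res(f, -1 + I) = P(-1 + I)/Q'(-1 + I) = (cos(2 - 2*I))/(-2 + I) = (-2/5 - I/5)*cos(2 - 2*I)

Sum of residues inside C: (-2/5 - I/5)*cos(2 - 2*I) + (2/5 + I/5)*cos(2)
∮_C f(z) dz = 2πi · ((-2/5 - I/5)*cos(2 - 2*I) + (2/5 + I/5)*cos(2)) = pi*(-2/5 + 4*I/5)*cos(2) + pi*(2/5 - 4*I/5)*cos(2 - 2*I)

Final answer: pi*(-2/5 + 4*I/5)*cos(2) + pi*(2/5 - 4*I/5)*cos(2 - 2*I)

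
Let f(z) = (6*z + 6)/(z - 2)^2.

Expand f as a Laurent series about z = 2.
18/(z - 2)^2 + 6/(z - 2)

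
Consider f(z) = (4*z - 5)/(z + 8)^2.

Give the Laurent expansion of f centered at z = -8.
-37/(z + 8)^2 + 4/(z + 8)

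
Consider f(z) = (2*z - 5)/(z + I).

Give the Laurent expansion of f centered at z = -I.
Put w = z - (-I), i.e. z = w - I. The denominator is w, so it suffices to rewrite the numerator in powers of w.

P(z) = 2*z - 5
P(w - I) = -5 - 2*I + 2*w

Dividing each term by w:
  f = (-5 - 2*I)/w + 2

Substituting back w = z + I:
  f(z) = (-5 - 2*I)/(z + I) + 2

The series is finite because the numerator is a polynomial; the negative powers form the principal part, and the coefficient of 1/(z + I) gives Res(f, -I) = -5 - 2*I.

Final answer: (-5 - 2*I)/(z + I) + 2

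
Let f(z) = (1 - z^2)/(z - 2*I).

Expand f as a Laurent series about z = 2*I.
Put w = z - (2*I), i.e. z = w + 2*I. The denominator is w, so it suffices to rewrite the numerator in powers of w.

P(z) = 1 - z^2
P(w + 2*I) = 5 - 4*I*w - w^2

Dividing each term by w:
  f = 5/w - 4*I - w

Substituting back w = z - 2*I:
  f(z) = 5/(z - 2*I) - 4*I - (z - 2*I)

The series is finite because the numerator is a polynomial; the negative powers form the principal part, and the coefficient of 1/(z - 2*I) gives Res(f, 2*I) = 5.

Final answer: 5/(z - 2*I) - 4*I - (z - 2*I)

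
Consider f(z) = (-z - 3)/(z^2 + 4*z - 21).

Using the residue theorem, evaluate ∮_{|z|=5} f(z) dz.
By the residue theorem, ∮_C f(z) dz = 2πi · (sum of the residues of f at the poles inside |z| = 5).

The denominator factors as (z + 7)*(z - 3), so the singularities of f are simple poles at z = -7, z = 3.
  |-7|² = 49 > 25 = 5², so this pole is outside the contour.
  |3|² = 9 < 25 = 5², so this pole is inside the contour.

With P(z) = -z - 3 and Q(z) = z^2 + 4*z - 21, each pole is simple, so Res(f, z₀) = P(z₀)/Q'(z₀) with Q'(z) = 2*z + 4.
  Res(f, 3) = P(3)/Q'(3) = (-6)/(10) = -3/5

∮_C f(z) dz = 2πi · (-3/5) = -6*I*pi/5

Final answer: -6*I*pi/5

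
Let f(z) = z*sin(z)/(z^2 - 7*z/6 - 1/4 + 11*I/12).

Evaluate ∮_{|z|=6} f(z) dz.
pi*(-42/157 - 80*I/157)*sin(1/3 - I/2) + pi*(-42/157 + 234*I/157)*sin(3/2 - I/2)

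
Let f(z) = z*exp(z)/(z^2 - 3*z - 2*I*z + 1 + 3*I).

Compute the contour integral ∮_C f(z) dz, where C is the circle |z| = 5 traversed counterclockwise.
By the residue theorem, ∮_C f(z) dz = 2πi · (sum of the residues of f at the poles inside |z| = 5).

The denominator factors as (z - 1 - I)*(z - 2 - I), so the singularities of f are simple poles at z = 1 + I, z = 2 + I.
  |1 + I|² = 2 < 25 = 5², so this pole is inside the contour.
  |2 + I|² = 5 < 25 = 5², so this pole is inside the contour.

With P(z) = z*exp(z) and Q(z) = z^2 - 3*z - 2*I*z + 1 + 3*I, each pole is simple, so Res(f, z₀) = P(z₀)/Q'(z₀) with Q'(z) = 2*z - 3 - 2*I.
  Res(f, 1 + I) = P(1 + I)/Q'(1 + I) = ((1 + I)*exp(1 + I))/(-1) = (-1 - I)*exp(1 + I)
  Res(f, 2 + I) = P(2 + I)/Q'(2 + I) = ((2 + I)*exp(2 + I))/(1) = (2 + I)*exp(2 + I)

Sum of residues inside C: (-1 - I)*exp(1 + I) + (2 + I)*exp(2 + I)
∮_C f(z) dz = 2πi · ((-1 - I)*exp(1 + I) + (2 + I)*exp(2 + I)) = pi*(2 - 2*I)*exp(1 + I) + pi*(-2 + 4*I)*exp(2 + I)

Final answer: pi*(2 - 2*I)*exp(1 + I) + pi*(-2 + 4*I)*exp(2 + I)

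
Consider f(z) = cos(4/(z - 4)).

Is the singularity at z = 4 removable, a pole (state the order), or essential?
Let u = z - 4. Then
  cos(4/u) = Σ_{k≥0} (-1)^k (4)^(2k)/((2k)!·u^(2k)) = 1 - 8/u^2 + 32/(3*u^4) + ...
which has infinitely many negative powers of u, so cos(4/(z - 4)) has an essential singularity at z = 4.
So the singularity is essential.

Final answer: essential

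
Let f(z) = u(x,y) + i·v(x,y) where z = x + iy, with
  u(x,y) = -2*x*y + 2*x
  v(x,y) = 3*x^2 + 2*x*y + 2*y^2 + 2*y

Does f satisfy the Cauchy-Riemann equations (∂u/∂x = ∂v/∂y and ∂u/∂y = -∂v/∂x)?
∂u/∂x = 2 - 2*y
∂v/∂y = 2*x + 4*y + 2
∂u/∂y = -2*x
∂v/∂x = 6*x + 2*y
∂u/∂x ≠ ∂v/∂y and ∂u/∂y ≠ -∂v/∂x; the Cauchy-Riemann equations are not satisfied, so f is not analytic.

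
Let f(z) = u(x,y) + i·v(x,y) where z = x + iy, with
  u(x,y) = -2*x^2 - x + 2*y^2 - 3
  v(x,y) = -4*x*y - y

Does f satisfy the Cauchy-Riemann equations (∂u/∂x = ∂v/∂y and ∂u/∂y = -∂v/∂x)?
∂u/∂x = -4*x - 1
∂v/∂y = -4*x - 1
∂u/∂y = 4*y
∂v/∂x = -4*y
∂u/∂x = ∂v/∂y and ∂u/∂y = -∂v/∂x hold identically; f is analytic.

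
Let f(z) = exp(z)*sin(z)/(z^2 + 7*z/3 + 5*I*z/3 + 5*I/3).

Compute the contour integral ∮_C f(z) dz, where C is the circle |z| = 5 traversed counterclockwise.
By the residue theorem, ∮_C f(z) dz = 2πi · (sum of the residues of f at the poles inside |z| = 5).

The denominator factors as (z + 1/3 + 2*I/3)*(z + 2 + I), so the singularities of f are simple poles at z = -1/3 - 2*I/3, z = -2 - I.
  |-1/3 - 2*I/3|² = 5/9 < 25 = 5², so this pole is inside the contour.
  |-2 - I|² = 5 < 25 = 5², so this pole is inside the contour.

With P(z) = exp(z)*sin(z) and Q(z) = z^2 + 7*z/3 + 5*I*z/3 + 5*I/3, each pole is simple, so Res(f, z₀) = P(z₀)/Q'(z₀) with Q'(z) = 2*z + 7/3 + 5*I/3.
  Res(f, -1/3 - 2*I/3) = P(-1/3 - 2*I/3)/Q'(-1/3 - 2*I/3) = (-exp(-1/3 - 2*I/3)*sin(1/3 + 2*I/3))/(5/3 + I/3) = (-15/26 + 3*I/26)*exp(-1/3 - 2*I/3)*sin(1/3 + 2*I/3)
  Res(f, -2 - I) = P(-2 - I)/Q'(-2 - I) = (-exp(-2 - I)*sin(2 + I))/(-5/3 - I/3) = (15/26 - 3*I/26)*exp(-2 - I)*sin(2 + I)

Sum of residues inside C: (15/26 - 3*I/26)*exp(-2 - I)*sin(2 + I) + (-15/26 + 3*I/26)*exp(-1/3 - 2*I/3)*sin(1/3 + 2*I/3)
∮_C f(z) dz = 2πi · ((15/26 - 3*I/26)*exp(-2 - I)*sin(2 + I) + (-15/26 + 3*I/26)*exp(-1/3 - 2*I/3)*sin(1/3 + 2*I/3)) = pi*(-3/13 - 15*I/13)*exp(-1/3 - 2*I/3)*sin(1/3 + 2*I/3) + pi*(3/13 + 15*I/13)*exp(-2 - I)*sin(2 + I)

Final answer: pi*(-3/13 - 15*I/13)*exp(-1/3 - 2*I/3)*sin(1/3 + 2*I/3) + pi*(3/13 + 15*I/13)*exp(-2 - I)*sin(2 + I)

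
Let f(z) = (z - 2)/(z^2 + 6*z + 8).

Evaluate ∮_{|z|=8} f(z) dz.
2*I*pi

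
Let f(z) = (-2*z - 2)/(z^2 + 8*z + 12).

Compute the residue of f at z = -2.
Write f(z) = P(z)/Q(z) with P(z) = -2*z - 2 and Q(z) = z^2 + 8*z + 12.
The denominator factors as Q(z) = (z + 2)*(z + 6), so z = -2 is a simple zero of Q and P is analytic there; z = -2 is therefore a simple pole and
  Res(f, z₀) = P(z₀)/Q'(z₀).

Q'(z) = 2*z + 8, so Q'(-2) = 4.
P(-2) = 2.

Res(f, -2) = (2)/(4) = 1/2

Final answer: 1/2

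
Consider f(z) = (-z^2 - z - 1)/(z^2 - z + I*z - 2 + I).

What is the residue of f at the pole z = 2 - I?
Write f(z) = P(z)/Q(z) with P(z) = -z^2 - z - 1 and Q(z) = z^2 - z + I*z - 2 + I.
The denominator factors as Q(z) = (z - 2 + I)*(z + 1), so z = 2 - I is a simple zero of Q and P is analytic there; z = 2 - I is therefore a simple pole and
  Res(f, z₀) = P(z₀)/Q'(z₀).

Q'(z) = 2*z - 1 + I, so Q'(2 - I) = 3 - I.
P(2 - I) = -6 + 5*I.

Res(f, 2 - I) = (-6 + 5*I)/(3 - I) = -23/10 + 9*I/10

Final answer: -23/10 + 9*I/10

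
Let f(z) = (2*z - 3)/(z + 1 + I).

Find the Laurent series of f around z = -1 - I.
(-5 - 2*I)/(z + 1 + I) + 2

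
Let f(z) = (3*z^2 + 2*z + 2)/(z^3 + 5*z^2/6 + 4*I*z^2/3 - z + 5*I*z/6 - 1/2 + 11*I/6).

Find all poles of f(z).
The singularities of f are the zeros of the denominator. Factoring,
  z^3 + 5*z^2/6 + 4*I*z^2/3 - z + 5*I*z/6 - 1/2 + 11*I/6 = (z - 1 + I)*(z + 1/3 - 2*I/3)*(z + 3/2 + I)
so the candidates are z = 1 - I, z = -1/3 + 2*I/3, z = -3/2 - I.

Check the numerator P(z) = 3*z^2 + 2*z + 2 at each one:
  P(1 - I) = 4 - 8*I ≠ 0, so z = 1 - I is a (simple) pole.
  P(-1/3 + 2*I/3) = 1/3 ≠ 0, so z = -1/3 + 2*I/3 is a (simple) pole.
  P(-3/2 - I) = 11/4 + 7*I ≠ 0, so z = -3/2 - I is a (simple) pole.

Poles of f: {-3/2 - I, -1/3 + 2*I/3, 1 - I}

Final answer: {-3/2 - I, -1/3 + 2*I/3, 1 - I}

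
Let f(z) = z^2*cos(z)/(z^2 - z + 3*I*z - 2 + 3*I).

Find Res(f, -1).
Write f(z) = P(z)/Q(z) with P(z) = z^2*cos(z) and Q(z) = z^2 - z + 3*I*z - 2 + 3*I.
The denominator factors as Q(z) = (z + 1)*(z - 2 + 3*I), so z = -1 is a simple zero of Q and P is analytic there; z = -1 is therefore a simple pole and
  Res(f, z₀) = P(z₀)/Q'(z₀).

Q'(z) = 2*z - 1 + 3*I, so Q'(-1) = -3 + 3*I.
P(-1) = cos(1).

Res(f, -1) = (cos(1))/(-3 + 3*I) = (-1/6 - I/6)*cos(1)

Final answer: (-1/6 - I/6)*cos(1)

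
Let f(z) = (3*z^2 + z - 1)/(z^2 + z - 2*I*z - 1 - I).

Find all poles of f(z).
The singularities of f are the zeros of the denominator. Factoring,
  z^2 + z - 2*I*z - 1 - I = (z - I)*(z + 1 - I)
so the candidates are z = I, z = -1 + I.

Check the numerator P(z) = 3*z^2 + z - 1 at each one:
  P(I) = -4 + I ≠ 0, so z = I is a (simple) pole.
  P(-1 + I) = -2 - 5*I ≠ 0, so z = -1 + I is a (simple) pole.

Poles of f: {-1 + I, I}

Final answer: {-1 + I, I}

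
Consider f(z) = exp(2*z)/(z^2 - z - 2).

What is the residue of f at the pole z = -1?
-exp(-2)/3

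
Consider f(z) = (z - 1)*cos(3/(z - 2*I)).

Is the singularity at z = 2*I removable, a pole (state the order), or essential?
Let u = z - 2*I. Then
  cos(3/u) = Σ_{k≥0} (-1)^k (3)^(2k)/((2k)!·u^(2k)) = 1 - 9/(2*u^2) + 27/(8*u^4) + ...
which has infinitely many negative powers of u, so cos(3/(z - 2*I)) has an essential singularity at z = 2*I.
The extra factor z - 1 is a nonzero polynomial; if the product had at most a pole at z = 2*I, dividing by that polynomial would leave cos(3/(z - 2*I)) with at most a pole too — contradiction. (Equivalently, the product's Laurent series still has infinitely many negative powers.)
So the singularity is essential.

Final answer: essential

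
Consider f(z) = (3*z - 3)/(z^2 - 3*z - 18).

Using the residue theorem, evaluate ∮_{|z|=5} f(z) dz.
By the residue theorem, ∮_C f(z) dz = 2πi · (sum of the residues of f at the poles inside |z| = 5).

The denominator factors as (z - 6)*(z + 3), so the singularities of f are simple poles at z = 6, z = -3.
  |6|² = 36 > 25 = 5², so this pole is outside the contour.
  |-3|² = 9 < 25 = 5², so this pole is inside the contour.

With P(z) = 3*z - 3 and Q(z) = z^2 - 3*z - 18, each pole is simple, so Res(f, z₀) = P(z₀)/Q'(z₀) with Q'(z) = 2*z - 3.
  Res(f, -3) = P(-3)/Q'(-3) = (-12)/(-9) = 4/3

∮_C f(z) dz = 2πi · (4/3) = 8*I*pi/3

Final answer: 8*I*pi/3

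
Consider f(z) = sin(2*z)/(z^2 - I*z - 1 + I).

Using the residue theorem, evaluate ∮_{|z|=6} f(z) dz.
By the residue theorem, ∮_C f(z) dz = 2πi · (sum of the residues of f at the poles inside |z| = 6).

The denominator factors as (z - 1)*(z + 1 - I), so the singularities of f are simple poles at z = 1, z = -1 + I.
  |1|² = 1 < 36 = 6², so this pole is inside the contour.
  |-1 + I|² = 2 < 36 = 6², so this pole is inside the contour.

With P(z) = sin(2*z) and Q(z) = z^2 - I*z - 1 + I, each pole is simple, so Res(f, z₀) = P(z₀)/Q'(z₀) with Q'(z) = 2*z - I.
  Res(f, 1) = P(1)/Q'(1) = (sin(2))/(2 - I) = (2/5 + I/5)*sin(2)
  Res(f, -1 + I) = P(-1 + I)/Q'(-1 + I) = (-sin(2 - 2*I))/(-2 + I) = (2/5 + I/5)*sin(2 - 2*I)

Sum of residues inside C: (2/5 + I/5)*sin(2) + (2/5 + I/5)*sin(2 - 2*I)
∮_C f(z) dz = 2πi · ((2/5 + I/5)*sin(2) + (2/5 + I/5)*sin(2 - 2*I)) = pi*(-2/5 + 4*I/5)*sin(2) + pi*(-2/5 + 4*I/5)*sin(2 - 2*I)

Final answer: pi*(-2/5 + 4*I/5)*sin(2) + pi*(-2/5 + 4*I/5)*sin(2 - 2*I)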